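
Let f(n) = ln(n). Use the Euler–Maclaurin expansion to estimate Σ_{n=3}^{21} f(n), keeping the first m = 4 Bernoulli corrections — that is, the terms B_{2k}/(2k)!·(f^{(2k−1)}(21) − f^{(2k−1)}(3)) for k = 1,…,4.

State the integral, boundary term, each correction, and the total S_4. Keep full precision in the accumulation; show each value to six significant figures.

Integral: ∫_3^21 ln(x) dx = 42.6391.
Endpoint term: (f(3) + f(21))/2 = (1.09861 + 3.04452)/2 = 2.07157.
Integral + boundary = 44.7107.
Order-1 term: 1/12 · (0.0476190 − 0.333333) = -0.0238095.
After k=1: 44.6869.
Order-2 term: −1/720 · (0.000215959 − 0.0740741) = 0.000102581.
After k=2: 44.6870.
Order-3 term: 1/30240 · (5.87645e-06 − 0.0987654) = -3.26586e-06.
After k=3: 44.6870.
Order-4 term: −1/1209600 · (3.99758e-07 − 0.329218) = 2.72171e-07.

S_4 ≈ 44.6870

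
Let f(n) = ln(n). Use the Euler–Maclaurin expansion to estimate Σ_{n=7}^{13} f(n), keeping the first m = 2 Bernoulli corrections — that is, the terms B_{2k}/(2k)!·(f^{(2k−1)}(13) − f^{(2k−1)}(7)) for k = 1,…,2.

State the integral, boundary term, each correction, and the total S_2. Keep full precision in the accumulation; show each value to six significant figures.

∫_7^13 ln(x) dx evaluates to 13.7230.
½[f(7) + f(13)] = ½[1.94591 + 2.56495] = 2.25543.
Integral + boundary = 15.9784.
Order-1 term: 1/12 · (0.0769231 − 0.142857) = -0.00549451.
After k=1: 15.9729.
Order-2 term: −1/720 · (0.000910332 − 0.00583090) = 6.83413e-06.

S_2 ≈ 15.9729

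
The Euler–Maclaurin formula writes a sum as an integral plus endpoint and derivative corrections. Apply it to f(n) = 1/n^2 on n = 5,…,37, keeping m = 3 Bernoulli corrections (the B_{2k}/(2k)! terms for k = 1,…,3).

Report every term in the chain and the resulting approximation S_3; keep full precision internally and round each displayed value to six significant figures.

Integral: ∫_5^37 1/x^2 dx = 0.172973.
½[f(5) + f(37)] = ½[0.0400000 + 0.000730460] = 0.0203652.
So far: 0.193338.
Correction k=1: B_{2}/2! · (f^{(1)}(37) − f^{(1)}(5)) = 1/12 · (-3.94843e-05 − (-0.0160000)) = 0.00133004.
Partial sum through k=1: 0.194668.
Correction k=2: B_{4}/4! · (f^{(3)}(37) − f^{(3)}(5)) = −1/720 · (-3.46101e-07 − (-0.00768000)) = -1.06662e-05.
Partial sum through k=2: 0.194658.
Correction k=3: B_{6}/6! · (f^{(5)}(37) − f^{(5)}(5)) = 1/30240 · (-7.58439e-09 − (-0.00921600)) = 3.04762e-07.

S_3 ≈ 0.194658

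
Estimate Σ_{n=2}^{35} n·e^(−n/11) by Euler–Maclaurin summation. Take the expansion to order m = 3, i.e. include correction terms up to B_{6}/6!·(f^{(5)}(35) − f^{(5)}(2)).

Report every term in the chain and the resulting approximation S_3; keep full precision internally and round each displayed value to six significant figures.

The integral term ∫_2^35 x·e^(−x/11) dx = 98.2225.
Endpoint term: (f(2) + f(35))/2 = (1.66751 + 1.45285)/2 = 1.56018.
So far: 99.7827.
Order-1 term: 1/12 · (-0.0905675 − 0.682161) = -0.0643941.
After k=1: 99.7183.
Order-2 term: −1/720 · (-6.23743e-05 − 0.0194187) = 2.70571e-05.
After k=2: 99.7184.
Order-3 term: 1/30240 · (5.15490e-06 − 0.000274378) = -8.90289e-09.

S_3 ≈ 99.7184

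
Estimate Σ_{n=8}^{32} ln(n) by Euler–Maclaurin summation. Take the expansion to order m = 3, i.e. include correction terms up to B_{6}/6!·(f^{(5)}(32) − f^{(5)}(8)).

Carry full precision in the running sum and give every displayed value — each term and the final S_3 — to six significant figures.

∫_8^32 ln(x) dx evaluates to 70.2680.
Endpoint term: (f(8) + f(32))/2 = (2.07944 + 3.46574)/2 = 2.77259.
So far: 73.0406.
Correction k=1: B_{2}/2! · (f^{(1)}(32) − f^{(1)}(8)) = 1/12 · (0.0312500 − 0.125000) = -0.00781250.
After k=1: 73.0328.
Correction k=2: B_{4}/4! · (f^{(3)}(32) − f^{(3)}(8)) = −1/720 · (6.10352e-05 − 0.00390625) = 5.34058e-06.
After k=2: 73.0328.
Correction k=3: B_{6}/6! · (f^{(5)}(32) − f^{(5)}(8)) = 1/30240 · (7.15256e-07 − 0.000732422) = -2.41966e-08.

S_3 ≈ 73.0328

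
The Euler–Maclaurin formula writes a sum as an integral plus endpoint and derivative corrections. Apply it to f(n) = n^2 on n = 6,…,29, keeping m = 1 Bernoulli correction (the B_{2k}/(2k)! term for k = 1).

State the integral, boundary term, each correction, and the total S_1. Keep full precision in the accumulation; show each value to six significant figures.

S_1 ≈ 8500.00

Integral: ∫_6^29 x^2 dx = 8057.67.
Boundary: ½(f(6) + f(29)) = ½(36.0000 + 841.000) = 438.500.
Integral + boundary = 8496.17.
k=1: B_{2}/(2)! × [f^{(1)}(29) − f^{(1)}(6)] = 1/12 × (58.0000 − 12.0000) = 3.83333.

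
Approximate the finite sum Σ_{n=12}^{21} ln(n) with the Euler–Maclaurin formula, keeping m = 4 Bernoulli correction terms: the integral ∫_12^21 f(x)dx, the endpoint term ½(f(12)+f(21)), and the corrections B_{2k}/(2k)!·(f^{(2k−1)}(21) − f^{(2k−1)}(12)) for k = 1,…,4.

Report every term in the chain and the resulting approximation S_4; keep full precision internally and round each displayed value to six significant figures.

S_4 ≈ 27.8778

∫_12^21 ln(x) dx evaluates to 25.1161.
½[f(12) + f(21)] = ½[2.48491 + 3.04452] = 2.76471.
So far: 27.8808.
k=1: B_{2}/(2)! × [f^{(1)}(21) − f^{(1)}(12)] = 1/12 × (0.0476190 − 0.0833333) = -0.00297619.
Running total after k=1: 27.8778.
k=2: B_{4}/(4)! × [f^{(3)}(21) − f^{(3)}(12)] = −1/720 × (0.000215959 − 0.00115741) = 1.30757e-06.
Running total after k=2: 27.8778.
k=3: B_{6}/(6)! × [f^{(5)}(21) − f^{(5)}(12)] = 1/30240 × (5.87645e-06 − 9.64506e-05) = -2.99518e-09.
Running total after k=3: 27.8778.
k=4: B_{8}/(8)! × [f^{(7)}(21) − f^{(7)}(12)] = −1/1209600 × (3.99758e-07 − 2.00939e-05) = 1.62815e-11.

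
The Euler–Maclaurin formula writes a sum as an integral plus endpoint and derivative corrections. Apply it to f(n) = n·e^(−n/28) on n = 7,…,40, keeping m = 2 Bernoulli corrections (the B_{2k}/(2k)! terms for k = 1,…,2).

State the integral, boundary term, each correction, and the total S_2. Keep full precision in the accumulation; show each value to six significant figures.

The integral term ∫_7^40 x·e^(−x/28) dx = 306.929.
Endpoint term: (f(7) + f(40))/2 = (5.45161 + 9.58604)/2 = 7.51882.
Running total after boundary: 314.448.
k=1: B_{2}/(2)! × [f^{(1)}(40) − f^{(1)}(7)] = 1/12 × (-0.102708 − 0.584101) = -0.0572340.
Partial sum through k=1: 314.391.
k=2: B_{4}/(4)! × [f^{(3)}(40) − f^{(3)}(7)] = −1/720 × (0.000480350 − 0.00273176) = 3.12696e-06.

S_2 ≈ 314.391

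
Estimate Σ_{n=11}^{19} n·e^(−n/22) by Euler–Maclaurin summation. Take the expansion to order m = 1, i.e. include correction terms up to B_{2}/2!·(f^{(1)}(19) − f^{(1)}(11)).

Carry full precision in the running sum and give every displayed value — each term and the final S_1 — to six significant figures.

Integral: ∫_11^19 x·e^(−x/22) dx = 60.0345.
½[f(11) + f(19)] = ½[6.67184 + 8.01090] = 7.34137.
Running total after boundary: 67.3759.
k=1: B_{2}/(2)! × [f^{(1)}(19) − f^{(1)}(11)] = 1/12 × (0.0574945 − 0.303265) = -0.0204809.

S_1 ≈ 67.3554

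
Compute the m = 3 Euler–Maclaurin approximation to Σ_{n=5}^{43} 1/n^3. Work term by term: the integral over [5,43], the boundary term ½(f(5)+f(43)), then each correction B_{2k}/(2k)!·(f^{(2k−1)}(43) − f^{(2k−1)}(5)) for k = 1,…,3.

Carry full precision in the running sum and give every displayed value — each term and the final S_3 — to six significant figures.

Integral: ∫_5^43 1/x^3 dx = 0.0197296.
½[f(5) + f(43)] = ½[0.00800000 + 1.25775e-05] = 0.00400629.
Integral + boundary = 0.0237359.
Correction k=1: B_{2}/2! · (f^{(1)}(43) − f^{(1)}(5)) = 1/12 · (-8.77501e-07 − (-0.00480000)) = 0.000399927.
After k=1: 0.0241358.
Correction k=2: B_{4}/4! · (f^{(3)}(43) − f^{(3)}(5)) = −1/720 · (-9.49162e-09 − (-0.00384000)) = -5.33332e-06.
After k=2: 0.0241305.
Correction k=3: B_{6}/6! · (f^{(5)}(43) − f^{(5)}(5)) = 1/30240 · (-2.15602e-10 − (-0.00645120)) = 2.13333e-07.

S_3 ≈ 0.0241307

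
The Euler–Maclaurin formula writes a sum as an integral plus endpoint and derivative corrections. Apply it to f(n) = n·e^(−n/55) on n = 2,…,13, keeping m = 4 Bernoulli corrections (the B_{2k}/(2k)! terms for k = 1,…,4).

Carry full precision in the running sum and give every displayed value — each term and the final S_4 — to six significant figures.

∫_2^13 x·e^(−x/55) dx evaluates to 70.3420.
½[f(2) + f(13)] = ½[1.92858 + 10.2634] = 6.09600.
Integral + boundary = 76.4380.
Correction k=1: B_{2}/2! · (f^{(1)}(13) − f^{(1)}(2)) = 1/12 · (0.602886 − 0.929225) = -0.0271949.
After k=1: 76.4108.
Correction k=2: B_{4}/4! · (f^{(3)}(13) − f^{(3)}(2)) = −1/720 · (0.000721280 − 0.000944728) = 3.10345e-07.
After k=2: 76.4108.
Correction k=3: B_{6}/6! · (f^{(5)}(13) − f^{(5)}(2)) = 1/30240 · (4.10995e-07 − 5.23066e-07) = -3.70606e-12.
After k=3: 76.4108.
Correction k=4: B_{8}/8! · (f^{(7)}(13) − f^{(7)}(2)) = −1/1209600 · (1.92909e-10 − 2.42587e-10) = 4.10697e-17.

S_4 ≈ 76.4108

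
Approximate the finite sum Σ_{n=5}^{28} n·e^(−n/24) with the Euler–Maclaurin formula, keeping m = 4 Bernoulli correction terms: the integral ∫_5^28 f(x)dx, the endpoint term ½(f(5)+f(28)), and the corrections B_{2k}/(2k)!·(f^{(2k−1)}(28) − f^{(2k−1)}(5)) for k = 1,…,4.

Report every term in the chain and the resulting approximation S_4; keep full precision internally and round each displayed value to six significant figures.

S_4 ≈ 182.808

The integral term ∫_5^28 x·e^(−x/24) dx = 176.476.
½[f(5) + f(28)] = ½[4.05968 + 8.71929] = 6.38949.
Integral + boundary = 182.866.
k=1: B_{2}/(2)! × [f^{(1)}(28) − f^{(1)}(5)] = 1/12 × (-0.0519005 − 0.642783) = -0.0578903.
Running total after k=1: 182.808.
k=2: B_{4}/(4)! × [f^{(3)}(28) − f^{(3)}(5)] = −1/720 × (0.000991156 − 0.00393517) = 4.08890e-06.
Running total after k=2: 182.808.
k=3: B_{6}/(6)! × [f^{(5)}(28) − f^{(5)}(5)] = 1/30240 × (3.59795e-06 − 1.17264e-05) = -2.68797e-10.
Running total after k=3: 182.808.
k=4: B_{8}/(8)! × [f^{(7)}(28) − f^{(7)}(5)] = −1/1209600 × (9.50544e-09 − 2.88557e-08) = 1.59972e-14.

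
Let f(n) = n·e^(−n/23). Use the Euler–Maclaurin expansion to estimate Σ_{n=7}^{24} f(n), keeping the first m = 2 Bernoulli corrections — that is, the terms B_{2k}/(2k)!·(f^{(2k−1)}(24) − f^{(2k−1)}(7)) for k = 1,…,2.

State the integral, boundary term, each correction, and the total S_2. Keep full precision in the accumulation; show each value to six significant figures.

∫_7^24 x·e^(−x/23) dx evaluates to 128.189.
½[f(7) + f(24)] = ½[5.16323 + 8.45346] = 6.80834.
Integral + boundary = 134.997.
Correction k=1: B_{2}/2! · (f^{(1)}(24) − f^{(1)}(7)) = 1/12 · (-0.0153142 − 0.513116) = -0.0440359.
After k=1: 134.953.
Correction k=2: B_{4}/4! · (f^{(3)}(24) − f^{(3)}(7)) = −1/720 · (0.00130272 − 0.00375865) = 3.41101e-06.

S_2 ≈ 134.953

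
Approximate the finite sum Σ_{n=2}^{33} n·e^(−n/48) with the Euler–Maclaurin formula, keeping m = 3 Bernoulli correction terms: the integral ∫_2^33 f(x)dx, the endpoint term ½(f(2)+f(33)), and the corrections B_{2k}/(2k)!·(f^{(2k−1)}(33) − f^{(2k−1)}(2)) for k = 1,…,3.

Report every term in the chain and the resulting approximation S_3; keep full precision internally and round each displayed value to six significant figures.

Integral: ∫_2^33 x·e^(−x/48) dx = 347.046.
Boundary: ½(f(2) + f(33)) = ½(1.91838 + 16.5934) = 9.25591.
Integral + boundary = 356.301.
Correction k=1: B_{2}/2! · (f^{(1)}(33) − f^{(1)}(2)) = 1/12 · (0.157135 − 0.919223) = -0.0635074.
Partial sum through k=1: 356.238.
Correction k=2: B_{4}/4! · (f^{(3)}(33) − f^{(3)}(2)) = −1/720 · (0.000504687 − 0.00123160) = 1.00960e-06.
Partial sum through k=2: 356.238.
Correction k=3: B_{6}/6! · (f^{(5)}(33) − f^{(5)}(2)) = 1/30240 · (4.08495e-07 − 8.95932e-07) = -1.61190e-11.

S_3 ≈ 356.238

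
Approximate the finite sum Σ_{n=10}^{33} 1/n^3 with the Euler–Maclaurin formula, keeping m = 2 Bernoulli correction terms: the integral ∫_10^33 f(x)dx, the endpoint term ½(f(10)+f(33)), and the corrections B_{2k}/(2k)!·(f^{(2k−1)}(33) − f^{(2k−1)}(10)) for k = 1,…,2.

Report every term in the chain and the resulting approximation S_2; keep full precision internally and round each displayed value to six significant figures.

∫_10^33 1/x^3 dx evaluates to 0.00454086.
½[f(10) + f(33)] = ½[0.00100000 + 2.78265e-05] = 0.000513913.
Running total after boundary: 0.00505478.
Correction k=1: B_{2}/2! · (f^{(1)}(33) − f^{(1)}(10)) = 1/12 · (-2.52968e-06 − (-0.000300000)) = 2.47892e-05.
Running total after k=1: 0.00507957.
Correction k=2: B_{4}/4! · (f^{(3)}(33) − f^{(3)}(10)) = −1/720 · (-4.64588e-08 − (-6.00000e-05)) = -8.32688e-08.

S_2 ≈ 0.00507948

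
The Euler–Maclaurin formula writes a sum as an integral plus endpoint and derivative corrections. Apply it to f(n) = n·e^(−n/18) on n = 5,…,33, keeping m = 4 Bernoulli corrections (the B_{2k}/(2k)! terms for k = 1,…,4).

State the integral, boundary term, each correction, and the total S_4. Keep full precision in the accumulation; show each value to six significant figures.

S_4 ≈ 171.296

The integral term ∫_5^33 x·e^(−x/18) dx = 166.821.
Endpoint term: (f(5) + f(33))/2 = (3.78733 + 5.27603)/2 = 4.53168.
So far: 171.353.
k=1: B_{2}/(2)! × [f^{(1)}(33) − f^{(1)}(5)] = 1/12 × (-0.133233 − 0.547058) = -0.0566909.
Partial sum through k=1: 171.296.
k=2: B_{4}/(4)! × [f^{(3)}(33) − f^{(3)}(5)] = −1/720 × (0.000575699 − 0.00636416) = 8.03953e-06.
Partial sum through k=2: 171.296.
k=3: B_{6}/(6)! × [f^{(5)}(33) − f^{(5)}(5)] = 1/30240 × (4.82287e-06 − 3.40737e-05) = -9.67289e-10.
Partial sum through k=3: 171.296.
k=4: B_{8}/(8)! × [f^{(7)}(33) − f^{(7)}(5)] = −1/1209600 × (2.42867e-08 − 1.49706e-07) = 1.03687e-13.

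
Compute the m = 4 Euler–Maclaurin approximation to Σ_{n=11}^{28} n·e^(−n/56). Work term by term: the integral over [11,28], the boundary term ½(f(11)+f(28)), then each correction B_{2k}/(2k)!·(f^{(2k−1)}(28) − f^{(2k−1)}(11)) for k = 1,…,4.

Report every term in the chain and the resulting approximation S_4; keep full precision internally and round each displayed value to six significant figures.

S_4 ≈ 242.729

The integral term ∫_11^28 x·e^(−x/56) dx = 229.748.
½[f(11) + f(28)] = ½[9.03826 + 16.9829] = 13.0106.
Integral + boundary = 242.759.
k=1: B_{2}/(2)! × [f^{(1)}(28) − f^{(1)}(11)] = 1/12 × (0.303265 − 0.660263) = -0.0297498.
After k=1: 242.729.
k=2: B_{4}/(4)! × [f^{(3)}(28) − f^{(3)}(11)] = −1/720 × (0.000483523 − 0.000734561) = 3.48664e-07.
After k=2: 242.729.
k=3: B_{6}/(6)! × [f^{(5)}(28) − f^{(5)}(11)] = 1/30240 × (2.77532e-07 − 4.01332e-07) = -4.09393e-12.
After k=3: 242.729.
k=4: B_{8}/(8)! × [f^{(7)}(28) − f^{(7)}(11)] = −1/1209600 × (1.27832e-10 − 1.81260e-10) = 4.41700e-17.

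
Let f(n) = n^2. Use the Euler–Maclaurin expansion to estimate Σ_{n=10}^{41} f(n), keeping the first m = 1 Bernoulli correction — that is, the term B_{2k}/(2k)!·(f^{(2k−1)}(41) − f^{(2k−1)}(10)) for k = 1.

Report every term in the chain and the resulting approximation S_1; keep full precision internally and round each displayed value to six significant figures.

S_1 ≈ 23536.0

The integral term ∫_10^41 x^2 dx = 22640.3.
Endpoint term: (f(10) + f(41))/2 = (100.000 + 1681.00)/2 = 890.500.
Integral + boundary = 23530.8.
Correction k=1: B_{2}/2! · (f^{(1)}(41) − f^{(1)}(10)) = 1/12 · (82.0000 − 20.0000) = 5.16667.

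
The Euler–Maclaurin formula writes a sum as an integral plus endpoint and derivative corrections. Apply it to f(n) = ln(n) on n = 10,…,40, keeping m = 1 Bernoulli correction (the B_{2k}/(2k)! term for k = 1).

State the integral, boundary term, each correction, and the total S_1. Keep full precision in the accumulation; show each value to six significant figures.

∫_10^40 ln(x) dx evaluates to 94.5293.
½[f(10) + f(40)] = ½[2.30259 + 3.68888] = 2.99573.
Integral + boundary = 97.5251.
Order-1 term: 1/12 · (0.0250000 − 0.100000) = -0.00625000.

S_1 ≈ 97.5188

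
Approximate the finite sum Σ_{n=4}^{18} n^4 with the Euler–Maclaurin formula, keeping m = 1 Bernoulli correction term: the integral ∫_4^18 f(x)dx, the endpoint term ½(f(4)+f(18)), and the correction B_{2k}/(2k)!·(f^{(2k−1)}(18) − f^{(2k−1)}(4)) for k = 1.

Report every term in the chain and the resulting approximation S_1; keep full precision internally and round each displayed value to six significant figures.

S_1 ≈ 432247

The integral term ∫_4^18 x^4 dx = 377709.
Boundary: ½(f(4) + f(18)) = ½(256.000 + 104976) = 52616.0.
Running total after boundary: 430325.
k=1: B_{2}/(2)! × [f^{(1)}(18) − f^{(1)}(4)] = 1/12 × (23328.0 − 256.000) = 1922.67.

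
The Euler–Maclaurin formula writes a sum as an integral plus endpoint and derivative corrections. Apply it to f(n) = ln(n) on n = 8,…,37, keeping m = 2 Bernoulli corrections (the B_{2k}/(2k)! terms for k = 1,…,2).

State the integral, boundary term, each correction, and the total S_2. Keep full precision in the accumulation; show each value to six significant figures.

Integral: ∫_8^37 ln(x) dx = 87.9684.
Boundary: ½(f(8) + f(37)) = ½(2.07944 + 3.61092) = 2.84518.
Integral + boundary = 90.8136.
Correction k=1: B_{2}/2! · (f^{(1)}(37) − f^{(1)}(8)) = 1/12 · (0.0270270 − 0.125000) = -0.00816441.
After k=1: 90.8054.
Correction k=2: B_{4}/4! · (f^{(3)}(37) − f^{(3)}(8)) = −1/720 · (3.94843e-05 − 0.00390625) = 5.37051e-06.

S_2 ≈ 90.8055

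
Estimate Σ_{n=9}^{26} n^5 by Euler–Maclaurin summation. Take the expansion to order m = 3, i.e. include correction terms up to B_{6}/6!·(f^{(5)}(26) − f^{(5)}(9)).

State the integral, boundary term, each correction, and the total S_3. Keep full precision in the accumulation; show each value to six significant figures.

∫_9^26 x^5 dx evaluates to 5.13974e+07.
½[f(9) + f(26)] = ½[59049.0 + 1.18814e+07] = 5.97021e+06.
So far: 5.73676e+07.
k=1: B_{2}/(2)! × [f^{(1)}(26) − f^{(1)}(9)] = 1/12 × (2.28488e+06 − 32805.0) = 187673.
After k=1: 5.75553e+07.
k=2: B_{4}/(4)! × [f^{(3)}(26) − f^{(3)}(9)] = −1/720 × (40560.0 − 4860.00) = -49.5833.
After k=2: 5.75552e+07.
k=3: B_{6}/(6)! × [f^{(5)}(26) − f^{(5)}(9)] = 1/30240 × (120.000 − 120.000) = 0.00000.

S_3 ≈ 5.75552e+07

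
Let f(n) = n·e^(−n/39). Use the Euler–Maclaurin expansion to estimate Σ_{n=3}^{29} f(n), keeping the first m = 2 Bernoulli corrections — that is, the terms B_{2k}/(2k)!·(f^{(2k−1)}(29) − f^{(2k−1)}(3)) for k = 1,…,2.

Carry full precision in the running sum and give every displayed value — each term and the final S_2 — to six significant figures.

S_2 ≈ 264.173

∫_3^29 x·e^(−x/39) dx evaluates to 255.952.
Boundary: ½(f(3) + f(29)) = ½(2.77788 + 13.7867) = 8.28230.
So far: 264.234.
Order-1 term: 1/12 · (0.121899 − 0.854733) = -0.0610696.
Running total after k=1: 264.173.
Order-2 term: −1/720 · (0.000705264 − 0.00177952) = 1.49203e-06.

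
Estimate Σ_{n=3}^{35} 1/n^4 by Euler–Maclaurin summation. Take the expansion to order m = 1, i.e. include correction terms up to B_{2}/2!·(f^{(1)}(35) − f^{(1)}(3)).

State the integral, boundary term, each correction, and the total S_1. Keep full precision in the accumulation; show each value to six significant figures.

Integral: ∫_3^35 1/x^4 dx = 0.0123379.
½[f(3) + f(35)] = ½[0.0123457 + 6.66389e-07] = 0.00617317.
Running total after boundary: 0.0185111.
Order-1 term: 1/12 · (-7.61587e-08 − (-0.0164609)) = 0.00137174.

S_1 ≈ 0.0198828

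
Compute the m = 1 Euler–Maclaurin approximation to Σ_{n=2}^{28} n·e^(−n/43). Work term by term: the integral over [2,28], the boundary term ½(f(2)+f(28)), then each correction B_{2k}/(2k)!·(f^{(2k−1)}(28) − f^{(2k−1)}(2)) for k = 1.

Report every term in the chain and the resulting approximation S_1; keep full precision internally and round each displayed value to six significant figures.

S_1 ≈ 263.301

∫_2^28 x·e^(−x/43) dx evaluates to 255.107.
Boundary: ½(f(2) + f(28)) = ½(1.90911 + 14.6003) = 8.25470.
So far: 263.362.
Correction k=1: B_{2}/2! · (f^{(1)}(28) − f^{(1)}(2)) = 1/12 · (0.181897 − 0.910156) = -0.0606882.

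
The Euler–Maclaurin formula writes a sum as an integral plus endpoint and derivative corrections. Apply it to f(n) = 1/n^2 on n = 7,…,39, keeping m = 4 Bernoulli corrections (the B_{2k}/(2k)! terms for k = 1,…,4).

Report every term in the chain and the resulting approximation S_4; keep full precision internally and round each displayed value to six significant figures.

Integral: ∫_7^39 1/x^2 dx = 0.117216.
Boundary: ½(f(7) + f(39)) = ½(0.0204082 + 0.000657462) = 0.0105328.
Integral + boundary = 0.127749.
Order-1 term: 1/12 · (-3.37160e-05 − (-0.00583090)) = 0.000483099.
Running total after k=1: 0.128232.
Order-2 term: −1/720 · (-2.66004e-07 − (-0.00142798)) = -1.98293e-06.
Running total after k=2: 0.128230.
Order-3 term: 1/30240 · (-5.24663e-09 − (-0.000874271)) = 2.89109e-08.
Running total after k=3: 0.128230.
Order-4 term: −1/1209600 · (-1.93170e-10 − (-0.000999167)) = -8.26031e-10.

S_4 ≈ 0.128230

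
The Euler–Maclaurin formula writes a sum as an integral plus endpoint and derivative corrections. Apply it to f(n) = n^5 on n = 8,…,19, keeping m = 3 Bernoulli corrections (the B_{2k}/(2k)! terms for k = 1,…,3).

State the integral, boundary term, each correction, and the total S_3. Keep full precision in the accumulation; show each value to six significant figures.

The integral term ∫_8^19 x^5 dx = 7.79729e+06.
Boundary: ½(f(8) + f(19)) = ½(32768.0 + 2.47610e+06) = 1.25443e+06.
So far: 9.05172e+06.
k=1: B_{2}/(2)! × [f^{(1)}(19) − f^{(1)}(8)] = 1/12 × (651605 − 20480.0) = 52593.8.
Running total after k=1: 9.10432e+06.
k=2: B_{4}/(4)! × [f^{(3)}(19) − f^{(3)}(8)] = −1/720 × (21660.0 − 3840.00) = -24.7500.
Running total after k=2: 9.10429e+06.
k=3: B_{6}/(6)! × [f^{(5)}(19) − f^{(5)}(8)] = 1/30240 × (120.000 − 120.000) = 0.00000.

S_3 ≈ 9.10429e+06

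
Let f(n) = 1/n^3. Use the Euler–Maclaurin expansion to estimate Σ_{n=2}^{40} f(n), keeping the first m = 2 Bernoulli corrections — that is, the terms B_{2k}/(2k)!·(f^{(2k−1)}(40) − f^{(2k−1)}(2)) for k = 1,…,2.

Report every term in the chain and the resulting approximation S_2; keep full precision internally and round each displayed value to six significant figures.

S_2 ≈ 0.201518

∫_2^40 1/x^3 dx evaluates to 0.124688.
Endpoint term: (f(2) + f(40))/2 = (0.125000 + 1.56250e-05)/2 = 0.0625078.
So far: 0.187195.
k=1: B_{2}/(2)! × [f^{(1)}(40) − f^{(1)}(2)] = 1/12 × (-1.17187e-06 − (-0.187500)) = 0.0156249.
Partial sum through k=1: 0.202820.
k=2: B_{4}/(4)! × [f^{(3)}(40) − f^{(3)}(2)] = −1/720 × (-1.46484e-08 − (-0.937500)) = -0.00130208.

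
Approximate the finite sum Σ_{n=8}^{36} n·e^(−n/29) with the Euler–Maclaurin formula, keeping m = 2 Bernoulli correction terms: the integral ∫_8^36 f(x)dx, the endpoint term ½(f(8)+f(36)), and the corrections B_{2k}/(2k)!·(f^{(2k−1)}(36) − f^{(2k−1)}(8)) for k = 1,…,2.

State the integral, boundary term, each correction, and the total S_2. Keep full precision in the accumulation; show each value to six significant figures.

S_2 ≈ 277.767

Integral: ∫_8^36 x·e^(−x/29) dx = 269.581.
Endpoint term: (f(8) + f(36))/2 = (6.07134 + 10.4035)/2 = 8.23741.
Integral + boundary = 277.819.
k=1: B_{2}/(2)! × [f^{(1)}(36) − f^{(1)}(8)] = 1/12 × (-0.0697551 − 0.549561) = -0.0516097.
Partial sum through k=1: 277.767.
k=2: B_{4}/(4)! × [f^{(3)}(36) − f^{(3)}(8)] = −1/720 × (0.000604299 − 0.00245826) = 2.57494e-06.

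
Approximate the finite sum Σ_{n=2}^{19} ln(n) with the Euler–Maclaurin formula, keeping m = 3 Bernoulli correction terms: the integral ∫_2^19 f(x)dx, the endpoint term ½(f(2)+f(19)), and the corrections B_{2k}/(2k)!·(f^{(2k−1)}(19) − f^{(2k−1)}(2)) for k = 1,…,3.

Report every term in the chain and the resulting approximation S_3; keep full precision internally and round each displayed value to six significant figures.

S_3 ≈ 39.3399

The integral term ∫_2^19 ln(x) dx = 37.5580.
Endpoint term: (f(2) + f(19))/2 = (0.693147 + 2.94444)/2 = 1.81879.
Running total after boundary: 39.3768.
k=1: B_{2}/(2)! × [f^{(1)}(19) − f^{(1)}(2)] = 1/12 × (0.0526316 − 0.500000) = -0.0372807.
Running total after k=1: 39.3396.
k=2: B_{4}/(4)! × [f^{(3)}(19) − f^{(3)}(2)] = −1/720 × (0.000291588 − 0.250000) = 0.000346817.
Running total after k=2: 39.3399.
k=3: B_{6}/(6)! × [f^{(5)}(19) − f^{(5)}(2)] = 1/30240 × (9.69267e-06 − 0.750000) = -2.48013e-05.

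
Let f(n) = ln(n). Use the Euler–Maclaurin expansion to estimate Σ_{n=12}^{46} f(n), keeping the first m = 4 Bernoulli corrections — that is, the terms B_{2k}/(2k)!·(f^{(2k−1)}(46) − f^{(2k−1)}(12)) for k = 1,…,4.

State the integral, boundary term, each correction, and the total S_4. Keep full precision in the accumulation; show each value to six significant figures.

The integral term ∫_12^46 ln(x) dx = 112.299.
Endpoint term: (f(12) + f(46))/2 = (2.48491 + 3.82864)/2 = 3.15677.
Running total after boundary: 115.455.
k=1: B_{2}/(2)! × [f^{(1)}(46) − f^{(1)}(12)] = 1/12 × (0.0217391 − 0.0833333) = -0.00513285.
Partial sum through k=1: 115.450.
k=2: B_{4}/(4)! × [f^{(3)}(46) − f^{(3)}(12)] = −1/720 × (2.05474e-05 − 0.00115741) = 1.57897e-06.
Partial sum through k=2: 115.450.
k=3: B_{6}/(6)! × [f^{(5)}(46) − f^{(5)}(12)] = 1/30240 × (1.16526e-07 − 9.64506e-05) = -3.18565e-09.
Partial sum through k=3: 115.450.
k=4: B_{8}/(8)! × [f^{(7)}(46) − f^{(7)}(12)] = −1/1209600 × (1.65207e-09 − 2.00939e-05) = 1.66106e-11.

S_4 ≈ 115.450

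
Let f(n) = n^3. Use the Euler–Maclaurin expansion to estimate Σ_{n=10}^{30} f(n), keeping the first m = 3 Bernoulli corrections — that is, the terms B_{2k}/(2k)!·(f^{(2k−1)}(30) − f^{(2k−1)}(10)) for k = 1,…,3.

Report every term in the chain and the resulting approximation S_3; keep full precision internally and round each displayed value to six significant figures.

S_3 ≈ 214200

The integral term ∫_10^30 x^3 dx = 200000.
Endpoint term: (f(10) + f(30))/2 = (1000.00 + 27000.0)/2 = 14000.0.
So far: 214000.
Order-1 term: 1/12 · (2700.00 − 300.000) = 200.000.
Running total after k=1: 214200.
Order-2 term: −1/720 · (6.00000 − 6.00000) = 0.00000.
Running total after k=2: 214200.
Order-3 term: 1/30240 · (0.00000 − 0.00000) = 0.00000.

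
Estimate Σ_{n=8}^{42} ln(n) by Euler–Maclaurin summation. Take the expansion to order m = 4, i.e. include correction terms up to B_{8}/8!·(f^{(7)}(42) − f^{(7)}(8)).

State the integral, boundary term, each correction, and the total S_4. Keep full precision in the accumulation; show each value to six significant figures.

Integral: ∫_8^42 ln(x) dx = 106.347.
½[f(8) + f(42)] = ½[2.07944 + 3.73767] = 2.90856.
So far: 109.255.
Correction k=1: B_{2}/2! · (f^{(1)}(42) − f^{(1)}(8)) = 1/12 · (0.0238095 − 0.125000) = -0.00843254.
After k=1: 109.247.
Correction k=2: B_{4}/4! · (f^{(3)}(42) − f^{(3)}(8)) = −1/720 · (2.69949e-05 − 0.00390625) = 5.38785e-06.
After k=2: 109.247.
Correction k=3: B_{6}/6! · (f^{(5)}(42) − f^{(5)}(8)) = 1/30240 · (1.83639e-07 − 0.000732422) = -2.42142e-08.
After k=3: 109.247.
Correction k=4: B_{8}/8! · (f^{(7)}(42) − f^{(7)}(8)) = −1/1209600 · (3.12311e-09 − 0.000343323) = 2.83829e-10.

S_4 ≈ 109.247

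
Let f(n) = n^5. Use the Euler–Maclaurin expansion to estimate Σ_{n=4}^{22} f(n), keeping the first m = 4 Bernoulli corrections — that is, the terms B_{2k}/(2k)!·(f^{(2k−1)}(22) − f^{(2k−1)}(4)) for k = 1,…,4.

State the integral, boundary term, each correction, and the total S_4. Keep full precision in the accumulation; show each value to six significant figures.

The integral term ∫_4^22 x^5 dx = 1.88960e+07.
Boundary: ½(f(4) + f(22)) = ½(1024.00 + 5.15363e+06) = 2.57733e+06.
So far: 2.14733e+07.
Correction k=1: B_{2}/2! · (f^{(1)}(22) − f^{(1)}(4)) = 1/12 · (1.17128e+06 − 1280.00) = 97500.0.
After k=1: 2.15708e+07.
Correction k=2: B_{4}/4! · (f^{(3)}(22) − f^{(3)}(4)) = −1/720 · (29040.0 − 960.000) = -39.0000.
After k=2: 2.15708e+07.
Correction k=3: B_{6}/6! · (f^{(5)}(22) − f^{(5)}(4)) = 1/30240 · (120.000 − 120.000) = 0.00000.
After k=3: 2.15708e+07.
Correction k=4: B_{8}/8! · (f^{(7)}(22) − f^{(7)}(4)) = −1/1209600 · (0.00000 − 0.00000) = 0.00000.

S_4 ≈ 2.15708e+07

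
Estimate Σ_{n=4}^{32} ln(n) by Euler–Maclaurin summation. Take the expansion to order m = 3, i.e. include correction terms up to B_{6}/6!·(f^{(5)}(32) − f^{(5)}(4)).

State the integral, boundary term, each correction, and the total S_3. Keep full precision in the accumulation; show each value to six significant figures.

S_3 ≈ 79.7662

The integral term ∫_4^32 ln(x) dx = 77.3584.
½[f(4) + f(32)] = ½[1.38629 + 3.46574] = 2.42602.
Integral + boundary = 79.7844.
Order-1 term: 1/12 · (0.0312500 − 0.250000) = -0.0182292.
Running total after k=1: 79.7662.
Order-2 term: −1/720 · (6.10352e-05 − 0.0312500) = 4.33180e-05.
Running total after k=2: 79.7662.
Order-3 term: 1/30240 · (7.15256e-07 − 0.0234375) = -7.75026e-07.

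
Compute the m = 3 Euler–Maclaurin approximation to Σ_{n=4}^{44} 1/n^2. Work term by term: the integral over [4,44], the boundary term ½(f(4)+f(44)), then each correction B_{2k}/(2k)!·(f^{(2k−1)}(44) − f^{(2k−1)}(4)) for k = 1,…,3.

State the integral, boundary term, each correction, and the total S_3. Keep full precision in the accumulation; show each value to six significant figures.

S_3 ≈ 0.261352

Integral: ∫_4^44 1/x^2 dx = 0.227273.
Endpoint term: (f(4) + f(44))/2 = (0.0625000 + 0.000516529)/2 = 0.0315083.
Integral + boundary = 0.258781.
Order-1 term: 1/12 · (-2.34786e-05 − (-0.0312500)) = 0.00260221.
After k=1: 0.261383.
Order-2 term: −1/720 · (-1.45528e-07 − (-0.0234375)) = -3.25519e-05.
After k=2: 0.261351.
Order-3 term: 1/30240 · (-2.25509e-09 − (-0.0439453)) = 1.45322e-06.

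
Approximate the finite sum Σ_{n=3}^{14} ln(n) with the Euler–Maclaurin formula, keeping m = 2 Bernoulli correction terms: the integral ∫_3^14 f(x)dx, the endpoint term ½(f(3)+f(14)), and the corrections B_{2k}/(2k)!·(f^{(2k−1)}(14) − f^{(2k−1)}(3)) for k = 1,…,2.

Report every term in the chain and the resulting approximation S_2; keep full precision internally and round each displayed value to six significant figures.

S_2 ≈ 24.4981

Integral: ∫_3^14 ln(x) dx = 22.6510.
½[f(3) + f(14)] = ½[1.09861 + 2.63906] = 1.86883.
Integral + boundary = 24.5198.
Order-1 term: 1/12 · (0.0714286 − 0.333333) = -0.0218254.
Running total after k=1: 24.4980.
Order-2 term: −1/720 · (0.000728863 − 0.0740741) = 0.000101868.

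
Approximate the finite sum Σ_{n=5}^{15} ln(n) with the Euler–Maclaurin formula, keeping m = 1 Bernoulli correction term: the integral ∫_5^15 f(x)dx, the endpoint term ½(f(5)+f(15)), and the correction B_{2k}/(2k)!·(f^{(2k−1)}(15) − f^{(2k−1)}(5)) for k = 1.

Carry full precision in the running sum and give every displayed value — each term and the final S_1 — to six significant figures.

∫_5^15 ln(x) dx evaluates to 22.5736.
Endpoint term: (f(5) + f(15))/2 = (1.60944 + 2.70805)/2 = 2.15874.
Integral + boundary = 24.7323.
Order-1 term: 1/12 · (0.0666667 − 0.200000) = -0.0111111.

S_1 ≈ 24.7212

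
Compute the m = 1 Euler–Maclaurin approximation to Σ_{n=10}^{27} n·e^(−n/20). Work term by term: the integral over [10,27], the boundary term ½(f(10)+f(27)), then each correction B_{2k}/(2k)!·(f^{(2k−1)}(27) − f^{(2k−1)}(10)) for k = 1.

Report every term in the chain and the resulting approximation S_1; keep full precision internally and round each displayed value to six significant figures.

The integral term ∫_10^27 x·e^(−x/20) dx = 120.233.
Endpoint term: (f(10) + f(27))/2 = (6.06531 + 6.99949)/2 = 6.53240.
Running total after boundary: 126.765.
Order-1 term: 1/12 · (-0.0907341 − 0.303265) = -0.0328333.

S_1 ≈ 126.732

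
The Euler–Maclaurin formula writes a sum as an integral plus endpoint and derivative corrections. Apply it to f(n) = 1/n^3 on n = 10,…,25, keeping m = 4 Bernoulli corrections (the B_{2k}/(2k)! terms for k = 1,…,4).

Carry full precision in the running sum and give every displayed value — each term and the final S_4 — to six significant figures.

S_4 ≈ 0.00475628

Integral: ∫_10^25 1/x^3 dx = 0.00420000.
½[f(10) + f(25)] = ½[0.00100000 + 6.40000e-05] = 0.000532000.
So far: 0.00473200.
k=1: B_{2}/(2)! × [f^{(1)}(25) − f^{(1)}(10)] = 1/12 × (-7.68000e-06 − (-0.000300000)) = 2.43600e-05.
Partial sum through k=1: 0.00475636.
k=2: B_{4}/(4)! × [f^{(3)}(25) − f^{(3)}(10)] = −1/720 × (-2.45760e-07 − (-6.00000e-05)) = -8.29920e-08.
Partial sum through k=2: 0.00475628.
k=3: B_{6}/(6)! × [f^{(5)}(25) − f^{(5)}(10)] = 1/30240 × (-1.65151e-08 − (-2.52000e-05)) = 8.32787e-10.
Partial sum through k=3: 0.00475628.
k=4: B_{8}/(8)! × [f^{(7)}(25) − f^{(7)}(10)] = −1/1209600 × (-1.90254e-09 − (-1.81440e-05)) = -1.49984e-11.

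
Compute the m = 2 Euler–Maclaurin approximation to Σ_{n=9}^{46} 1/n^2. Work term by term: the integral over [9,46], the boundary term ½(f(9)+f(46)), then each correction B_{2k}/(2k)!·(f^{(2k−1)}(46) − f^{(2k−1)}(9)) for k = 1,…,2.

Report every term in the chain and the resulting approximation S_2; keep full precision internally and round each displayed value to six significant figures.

Integral: ∫_9^46 1/x^2 dx = 0.0893720.
Boundary: ½(f(9) + f(46)) = ½(0.0123457 + 0.000472590) = 0.00640913.
So far: 0.0957811.
Correction k=1: B_{2}/2! · (f^{(1)}(46) − f^{(1)}(9)) = 1/12 · (-2.05474e-05 − (-0.00274348)) = 0.000226911.
Partial sum through k=1: 0.0960080.
Correction k=2: B_{4}/4! · (f^{(3)}(46) − f^{(3)}(9)) = −1/720 · (-1.16526e-07 − (-0.000406442)) = -5.64341e-07.

S_2 ≈ 0.0960075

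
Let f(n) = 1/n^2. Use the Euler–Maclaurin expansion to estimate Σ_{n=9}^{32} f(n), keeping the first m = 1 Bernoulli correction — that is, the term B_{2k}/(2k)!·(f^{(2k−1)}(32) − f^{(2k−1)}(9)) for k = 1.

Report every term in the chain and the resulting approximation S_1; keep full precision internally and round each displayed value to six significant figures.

S_1 ≈ 0.0867458

∫_9^32 1/x^2 dx evaluates to 0.0798611.
Boundary: ½(f(9) + f(32)) = ½(0.0123457 + 0.000976562) = 0.00666112.
Running total after boundary: 0.0865222.
Order-1 term: 1/12 · (-6.10352e-05 − (-0.00274348)) = 0.000223537.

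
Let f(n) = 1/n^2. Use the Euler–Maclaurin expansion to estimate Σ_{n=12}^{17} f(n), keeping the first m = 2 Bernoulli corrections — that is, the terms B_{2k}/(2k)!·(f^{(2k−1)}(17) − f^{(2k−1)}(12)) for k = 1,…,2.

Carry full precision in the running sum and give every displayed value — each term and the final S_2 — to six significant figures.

S_2 ≈ 0.0297745

The integral term ∫_12^17 1/x^2 dx = 0.0245098.
Endpoint term: (f(12) + f(17))/2 = (0.00694444 + 0.00346021)/2 = 0.00520233.
Running total after boundary: 0.0297121.
k=1: B_{2}/(2)! × [f^{(1)}(17) − f^{(1)}(12)] = 1/12 × (-0.000407083 − (-0.00115741)) = 6.25270e-05.
After k=1: 0.0297747.
k=2: B_{4}/(4)! × [f^{(3)}(17) − f^{(3)}(12)] = −1/720 × (-1.69031e-05 − (-9.64506e-05)) = -1.10483e-07.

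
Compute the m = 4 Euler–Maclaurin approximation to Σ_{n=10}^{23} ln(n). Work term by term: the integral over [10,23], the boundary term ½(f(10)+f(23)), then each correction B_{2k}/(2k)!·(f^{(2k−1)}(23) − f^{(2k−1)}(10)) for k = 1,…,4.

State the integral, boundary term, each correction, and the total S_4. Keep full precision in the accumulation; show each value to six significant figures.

∫_10^23 ln(x) dx evaluates to 36.0905.
Endpoint term: (f(10) + f(23))/2 = (2.30259 + 3.13549)/2 = 2.71904.
Running total after boundary: 38.8096.
Order-1 term: 1/12 · (0.0434783 − 0.100000) = -0.00471014.
After k=1: 38.8048.
Order-2 term: −1/720 · (0.000164379 − 0.00200000) = 2.54947e-06.
After k=2: 38.8048.
Order-3 term: 1/30240 · (3.72883e-06 − 0.000240000) = -7.81320e-09.
After k=3: 38.8048.
Order-4 term: −1/1209600 · (2.11465e-07 − 7.20000e-05) = 5.93490e-11.

S_4 ≈ 38.8048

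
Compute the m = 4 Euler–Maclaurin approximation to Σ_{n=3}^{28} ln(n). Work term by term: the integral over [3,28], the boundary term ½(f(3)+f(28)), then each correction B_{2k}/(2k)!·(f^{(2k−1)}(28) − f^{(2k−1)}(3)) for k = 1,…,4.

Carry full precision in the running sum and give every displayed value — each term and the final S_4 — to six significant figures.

S_4 ≈ 67.1966

The integral term ∫_3^28 ln(x) dx = 65.0059.
½[f(3) + f(28)] = ½[1.09861 + 3.33220] = 2.21541.
So far: 67.2213.
Correction k=1: B_{2}/2! · (f^{(1)}(28) − f^{(1)}(3)) = 1/12 · (0.0357143 − 0.333333) = -0.0248016.
Running total after k=1: 67.1965.
Correction k=2: B_{4}/4! · (f^{(3)}(28) − f^{(3)}(3)) = −1/720 · (9.11079e-05 − 0.0740741) = 0.000102754.
Running total after k=2: 67.1966.
Correction k=3: B_{6}/6! · (f^{(5)}(28) − f^{(5)}(3)) = 1/30240 · (1.39451e-06 − 0.0987654) = -3.26601e-06.
Running total after k=3: 67.1966.
Correction k=4: B_{8}/8! · (f^{(7)}(28) − f^{(7)}(3)) = −1/1209600 · (5.33613e-08 − 0.329218) = 2.72171e-07.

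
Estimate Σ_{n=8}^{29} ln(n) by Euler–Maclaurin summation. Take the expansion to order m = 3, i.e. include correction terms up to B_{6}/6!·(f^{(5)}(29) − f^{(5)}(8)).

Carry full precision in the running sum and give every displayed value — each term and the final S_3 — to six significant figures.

S_3 ≈ 62.7319

Integral: ∫_8^29 ln(x) dx = 60.0160.
Boundary: ½(f(8) + f(29)) = ½(2.07944 + 3.36730) = 2.72337.
Running total after boundary: 62.7394.
Correction k=1: B_{2}/2! · (f^{(1)}(29) − f^{(1)}(8)) = 1/12 · (0.0344828 − 0.125000) = -0.00754310.
After k=1: 62.7319.
Correction k=2: B_{4}/4! · (f^{(3)}(29) − f^{(3)}(8)) = −1/720 · (8.20042e-05 − 0.00390625) = 5.31145e-06.
After k=2: 62.7319.
Correction k=3: B_{6}/6! · (f^{(5)}(29) − f^{(5)}(8)) = 1/30240 · (1.17010e-06 − 0.000732422) = -2.41816e-08.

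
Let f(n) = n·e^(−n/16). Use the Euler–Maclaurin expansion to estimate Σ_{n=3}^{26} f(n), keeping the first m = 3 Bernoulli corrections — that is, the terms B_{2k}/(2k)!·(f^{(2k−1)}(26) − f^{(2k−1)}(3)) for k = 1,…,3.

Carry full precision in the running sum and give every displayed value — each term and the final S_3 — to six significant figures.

S_3 ≈ 123.437

The integral term ∫_3^26 x·e^(−x/16) dx = 119.700.
Boundary: ½(f(3) + f(26)) = ½(2.48709 + 5.11970) = 3.80340.
Running total after boundary: 123.504.
Order-1 term: 1/12 · (-0.123070 − 0.673586) = -0.0663880.
After k=1: 123.437.
Order-2 term: −1/720 · (0.00105763 − 0.00910799) = 1.11810e-05.
After k=2: 123.437.
Order-3 term: 1/30240 · (1.01406e-05 − 6.08780e-05) = -1.67782e-09.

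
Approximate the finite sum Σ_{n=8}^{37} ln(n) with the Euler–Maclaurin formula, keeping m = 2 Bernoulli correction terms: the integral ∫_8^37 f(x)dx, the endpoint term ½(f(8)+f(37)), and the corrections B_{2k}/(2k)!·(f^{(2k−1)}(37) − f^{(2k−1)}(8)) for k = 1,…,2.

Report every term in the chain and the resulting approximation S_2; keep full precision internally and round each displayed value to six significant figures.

S_2 ≈ 90.8055

∫_8^37 ln(x) dx evaluates to 87.9684.
½[f(8) + f(37)] = ½[2.07944 + 3.61092] = 2.84518.
Integral + boundary = 90.8136.
Order-1 term: 1/12 · (0.0270270 − 0.125000) = -0.00816441.
Partial sum through k=1: 90.8054.
Order-2 term: −1/720 · (3.94843e-05 − 0.00390625) = 5.37051e-06.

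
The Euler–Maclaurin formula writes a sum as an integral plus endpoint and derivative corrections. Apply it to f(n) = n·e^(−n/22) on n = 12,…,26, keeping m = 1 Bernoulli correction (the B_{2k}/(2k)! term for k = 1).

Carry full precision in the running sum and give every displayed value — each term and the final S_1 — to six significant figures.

The integral term ∫_12^26 x·e^(−x/22) dx = 109.628.
Endpoint term: (f(12) + f(26))/2 = (6.95494 + 7.97473)/2 = 7.46484.
Integral + boundary = 117.092.
Correction k=1: B_{2}/2! · (f^{(1)}(26) − f^{(1)}(12)) = 1/12 · (-0.0557674 − 0.263445) = -0.0266010.

S_1 ≈ 117.066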